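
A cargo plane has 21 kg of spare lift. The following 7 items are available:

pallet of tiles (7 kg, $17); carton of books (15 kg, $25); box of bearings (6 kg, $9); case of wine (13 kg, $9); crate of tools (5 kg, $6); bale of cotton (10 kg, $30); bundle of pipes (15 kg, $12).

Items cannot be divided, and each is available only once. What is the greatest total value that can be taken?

Check high-value combinations within 21 kg:
- pallet of tiles+bale of cotton: weight 7+10=17, value 17+30=47
- box of bearings+crate of tools+bale of cotton: weight 6+5+10=21, value 9+6+30=45
- box of bearings+bale of cotton: weight 6+10=16, value 9+30=39
- crate of tools+bale of cotton: weight 5+10=15, value 6+30=36
Best: $47.

$47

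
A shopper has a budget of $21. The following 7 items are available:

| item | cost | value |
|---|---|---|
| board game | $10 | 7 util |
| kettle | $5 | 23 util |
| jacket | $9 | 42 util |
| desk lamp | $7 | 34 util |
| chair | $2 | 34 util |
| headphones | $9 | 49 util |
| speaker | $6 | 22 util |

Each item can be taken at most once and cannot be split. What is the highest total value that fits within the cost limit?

Check high-value combinations within $21:
- jacket+chair+headphones: cost 9+2+9=20, value 42+34+49=125
- desk lamp+chair+headphones: cost 7+2+9=18, value 34+34+49=117
- kettle+desk lamp+chair+speaker: cost 5+7+2+6=20, value 23+34+34+22=113
- jacket+desk lamp+chair: cost 9+7+2=18, value 42+34+34=110
- kettle+chair+headphones: cost 5+2+9=16, value 23+34+49=106
Best: 125 util.

125 util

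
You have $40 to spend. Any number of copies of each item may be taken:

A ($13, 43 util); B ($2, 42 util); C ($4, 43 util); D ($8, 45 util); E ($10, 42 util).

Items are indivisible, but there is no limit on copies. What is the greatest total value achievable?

840 util

Best value-per-unit is B at 42/2, and filling with it alone uses cost 20×2=40. No mix of the others beats 20×42 = 840.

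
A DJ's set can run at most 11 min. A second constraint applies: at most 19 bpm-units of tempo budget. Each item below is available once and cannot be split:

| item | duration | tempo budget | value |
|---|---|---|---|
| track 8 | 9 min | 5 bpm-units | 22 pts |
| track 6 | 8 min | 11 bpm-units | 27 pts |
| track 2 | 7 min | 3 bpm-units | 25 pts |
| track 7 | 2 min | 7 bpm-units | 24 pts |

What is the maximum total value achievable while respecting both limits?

Feasible sets respecting both limits:
- track 6+track 7: duration 10, tempo budget 18, value 51
- track 2+track 7: duration 9, tempo budget 10, value 49
- track 8+track 7: duration 11, tempo budget 12, value 46
Best: 51 pts.

51 pts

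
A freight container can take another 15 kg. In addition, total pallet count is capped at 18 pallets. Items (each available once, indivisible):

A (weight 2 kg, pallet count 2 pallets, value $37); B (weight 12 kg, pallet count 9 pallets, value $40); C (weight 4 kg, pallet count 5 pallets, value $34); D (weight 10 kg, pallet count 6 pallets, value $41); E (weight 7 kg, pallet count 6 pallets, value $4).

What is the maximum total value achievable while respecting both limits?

$78

Feasible sets respecting both limits:
- A+D: weight 12, pallet count 8, value 78
- A+B: weight 14, pallet count 11, value 77
- C+D: weight 14, pallet count 11, value 75
Best: $78.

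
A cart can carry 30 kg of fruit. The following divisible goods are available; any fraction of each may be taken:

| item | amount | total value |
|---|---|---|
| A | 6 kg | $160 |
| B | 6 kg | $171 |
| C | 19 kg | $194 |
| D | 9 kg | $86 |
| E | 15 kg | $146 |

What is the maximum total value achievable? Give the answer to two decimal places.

514.79

Take in order of value per unit:
- B (171/6 per unit): all 6 → value 171, running total 171.00
- A (160/6 per unit): all 6 → value 160, running total 331.00
- C (194/19 per unit): 18 of 19 → value 18×194/19 = 183.7895, running total 514.79
Total 514.79.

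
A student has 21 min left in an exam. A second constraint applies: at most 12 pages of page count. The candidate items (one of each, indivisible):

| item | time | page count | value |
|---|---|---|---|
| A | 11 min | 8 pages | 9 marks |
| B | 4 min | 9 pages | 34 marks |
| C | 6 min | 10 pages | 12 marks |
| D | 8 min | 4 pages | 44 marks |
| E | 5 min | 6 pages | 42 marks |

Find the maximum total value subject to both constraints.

86 marks

Feasible sets respecting both limits:
- D+E: time 13, page count 10, value 86
- A+D: time 19, page count 12, value 53
- D: time 8, page count 4, value 44
- E: time 5, page count 6, value 42
Best: 86 marks.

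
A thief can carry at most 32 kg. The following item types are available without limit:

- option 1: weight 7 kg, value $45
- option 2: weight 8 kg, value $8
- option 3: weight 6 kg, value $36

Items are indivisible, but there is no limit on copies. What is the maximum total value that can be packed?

$198

Best value-per-unit is option 1 at 45/7; filling with it alone gives 4×45 = 180.
Optimal mix: 2×option 1 + 3×option 3 → weight 32, value 198.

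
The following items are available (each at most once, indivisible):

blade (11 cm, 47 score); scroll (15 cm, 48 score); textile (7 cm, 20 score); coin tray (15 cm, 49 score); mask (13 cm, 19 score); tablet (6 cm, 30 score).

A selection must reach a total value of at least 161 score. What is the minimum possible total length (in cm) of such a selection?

47

Subsets with value ≥ 161, sorted by total length:
- blade+scroll+coin tray+tablet: length 47, value 174
- blade+scroll+textile+coin tray: length 48, value 164
Minimum length: 47 cm.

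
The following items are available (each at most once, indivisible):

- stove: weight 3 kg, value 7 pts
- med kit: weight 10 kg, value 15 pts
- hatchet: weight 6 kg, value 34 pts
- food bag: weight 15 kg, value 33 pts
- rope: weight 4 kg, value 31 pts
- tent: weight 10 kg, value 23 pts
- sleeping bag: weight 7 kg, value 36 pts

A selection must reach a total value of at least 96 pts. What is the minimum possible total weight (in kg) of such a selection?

Subsets with value ≥ 96, sorted by total weight:
- hatchet+rope+sleeping bag: weight 17, value 101
- stove+hatchet+rope+sleeping bag: weight 20, value 108
Minimum weight: 17 kg.

17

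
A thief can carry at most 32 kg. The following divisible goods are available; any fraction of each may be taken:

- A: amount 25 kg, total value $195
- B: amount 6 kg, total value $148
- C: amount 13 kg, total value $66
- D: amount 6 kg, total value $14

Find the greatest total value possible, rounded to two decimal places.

Take in order of value per unit:
- B (148/6 per unit): all 6 → value 148, running total 148.00
- A (195/25 per unit): all 25 → value 195, running total 343.00
- C (66/13 per unit): 1 of 13 → value 1×66/13 = 5.0769, running total 348.08
Total 348.08.

348.08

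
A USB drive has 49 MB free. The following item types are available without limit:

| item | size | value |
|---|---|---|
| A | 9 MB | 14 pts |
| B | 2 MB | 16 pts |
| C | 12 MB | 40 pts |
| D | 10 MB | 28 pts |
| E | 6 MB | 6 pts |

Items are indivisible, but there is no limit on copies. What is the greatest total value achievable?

384 pts

Best value-per-unit is B at 16/2, and filling with it alone uses size 24×2=48. No mix of the others beats 24×16 = 384.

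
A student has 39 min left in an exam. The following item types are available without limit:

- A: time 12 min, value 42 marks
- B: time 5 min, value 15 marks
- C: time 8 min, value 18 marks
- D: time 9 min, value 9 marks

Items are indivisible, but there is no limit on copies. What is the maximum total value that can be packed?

Best value-per-unit is A at 42/12; filling with it alone gives 3×42 = 126.
Optimal mix: 2×A + 3×B → time 39, value 129.

129 marks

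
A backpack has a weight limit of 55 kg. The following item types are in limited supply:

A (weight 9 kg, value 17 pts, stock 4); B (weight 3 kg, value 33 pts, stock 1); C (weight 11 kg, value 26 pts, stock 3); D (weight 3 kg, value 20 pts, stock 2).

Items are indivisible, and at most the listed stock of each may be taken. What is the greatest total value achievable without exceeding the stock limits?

168 pts

Top feasible selections:
- 1×A + 1×B + 3×C + 2×D: weight 51, value 168
- 2×A + 1×B + 2×C + 2×D: weight 49, value 159
Best: 168 pts.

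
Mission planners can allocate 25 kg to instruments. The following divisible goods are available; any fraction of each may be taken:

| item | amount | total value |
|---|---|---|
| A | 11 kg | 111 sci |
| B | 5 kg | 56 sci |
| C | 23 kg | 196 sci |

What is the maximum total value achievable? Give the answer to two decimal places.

Take in order of value per unit:
- B (56/5 per unit): all 5 → value 56, running total 56.00
- A (111/11 per unit): all 11 → value 111, running total 167.00
- C (196/23 per unit): 9 of 23 → value 9×196/23 = 76.6957, running total 243.70
Total 243.70.

243.70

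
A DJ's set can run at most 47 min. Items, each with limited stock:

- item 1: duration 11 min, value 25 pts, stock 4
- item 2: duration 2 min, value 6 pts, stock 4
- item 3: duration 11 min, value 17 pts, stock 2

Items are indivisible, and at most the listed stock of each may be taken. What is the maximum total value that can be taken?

Top feasible selections:
- 4×item 1 + 1×item 2: duration 46, value 106
- 4×item 1: duration 44, value 100
- 3×item 1 + 4×item 2: duration 41, value 99
Best: 106 pts.

106 pts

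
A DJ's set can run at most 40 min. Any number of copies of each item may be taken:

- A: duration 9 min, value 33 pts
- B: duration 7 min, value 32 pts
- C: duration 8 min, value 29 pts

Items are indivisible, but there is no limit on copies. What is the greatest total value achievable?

Best value-per-unit is B at 32/7; filling with it alone gives 5×32 = 160.
Optimal mix: 2×A + 3×B → duration 39, value 162.

162 pts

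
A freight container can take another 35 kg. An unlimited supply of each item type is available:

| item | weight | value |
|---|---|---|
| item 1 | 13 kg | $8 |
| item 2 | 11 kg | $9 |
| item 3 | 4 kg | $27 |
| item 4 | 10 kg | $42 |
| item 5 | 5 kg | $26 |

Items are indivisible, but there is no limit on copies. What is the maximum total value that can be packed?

Best value-per-unit is item 3 at 27/4, and filling with it alone uses weight 8×4=32. No mix of the others beats 8×27 = 216.

$216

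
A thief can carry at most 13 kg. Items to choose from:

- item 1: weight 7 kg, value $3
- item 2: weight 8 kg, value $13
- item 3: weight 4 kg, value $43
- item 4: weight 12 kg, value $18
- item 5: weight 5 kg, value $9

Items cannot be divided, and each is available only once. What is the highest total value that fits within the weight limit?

$56

This is a 0/1 knapsack; check combinations near the capacity.
- item 2+item 3: weight 8+4=12, value 13+43=56
- item 3+item 5: weight 4+5=9, value 43+9=52
- item 1+item 3: weight 7+4=11, value 3+43=46
Best: $56.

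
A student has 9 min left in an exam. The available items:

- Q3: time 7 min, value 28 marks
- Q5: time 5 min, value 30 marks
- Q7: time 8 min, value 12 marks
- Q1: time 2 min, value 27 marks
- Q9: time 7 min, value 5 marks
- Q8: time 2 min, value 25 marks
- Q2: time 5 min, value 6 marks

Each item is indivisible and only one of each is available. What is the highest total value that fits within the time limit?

82 marks

Check high-value combinations within 9 min:
- Q5+Q1+Q8: time 5+2+2=9, value 30+27+25=82
- Q1+Q8+Q2: time 2+2+5=9, value 27+25+6=58
- Q5+Q1: time 5+2=7, value 30+27=57
- Q5+Q8: time 5+2=7, value 30+25=55
Best: 82 marks.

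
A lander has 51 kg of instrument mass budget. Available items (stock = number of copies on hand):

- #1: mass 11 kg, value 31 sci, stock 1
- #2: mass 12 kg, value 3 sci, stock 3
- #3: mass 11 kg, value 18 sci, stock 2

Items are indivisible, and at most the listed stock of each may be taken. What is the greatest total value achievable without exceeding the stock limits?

70 sci

Top feasible selections:
- 1×#1 + 1×#2 + 2×#3: mass 45, value 70
- 1×#1 + 2×#3: mass 33, value 67
Best: 70 sci.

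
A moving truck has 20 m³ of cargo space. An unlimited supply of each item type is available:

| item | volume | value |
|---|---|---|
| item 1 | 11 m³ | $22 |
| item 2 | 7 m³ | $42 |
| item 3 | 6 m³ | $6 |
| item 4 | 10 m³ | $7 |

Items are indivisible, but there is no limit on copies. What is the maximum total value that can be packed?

Best value-per-unit is item 2 at 42/7; filling with it alone gives 2×42 = 84.
Optimal mix: 2×item 2 + 1×item 3 → volume 20, value 90.

$90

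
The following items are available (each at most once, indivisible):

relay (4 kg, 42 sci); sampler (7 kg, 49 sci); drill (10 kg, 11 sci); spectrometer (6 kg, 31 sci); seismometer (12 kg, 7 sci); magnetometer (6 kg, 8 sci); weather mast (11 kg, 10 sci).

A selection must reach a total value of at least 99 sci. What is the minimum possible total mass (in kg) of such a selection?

17

Subsets with value ≥ 99, sorted by total mass:
- relay+sampler+spectrometer: mass 17, value 122
- relay+sampler+magnetometer: mass 17, value 99
- relay+sampler+drill: mass 21, value 102
Minimum mass: 17 kg.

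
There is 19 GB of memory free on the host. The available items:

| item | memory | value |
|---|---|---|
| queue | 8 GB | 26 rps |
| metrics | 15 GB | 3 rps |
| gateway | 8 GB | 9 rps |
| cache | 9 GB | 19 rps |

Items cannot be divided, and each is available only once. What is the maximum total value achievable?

45 rps

Check high-value combinations within 19 GB:
- queue+cache: memory 8+9=17, value 26+19=45
- queue+gateway: memory 8+8=16, value 26+9=35
- gateway+cache: memory 8+9=17, value 9+19=28
- queue: memory 8, value 26
- cache: memory 9, value 19
Best: 45 rps.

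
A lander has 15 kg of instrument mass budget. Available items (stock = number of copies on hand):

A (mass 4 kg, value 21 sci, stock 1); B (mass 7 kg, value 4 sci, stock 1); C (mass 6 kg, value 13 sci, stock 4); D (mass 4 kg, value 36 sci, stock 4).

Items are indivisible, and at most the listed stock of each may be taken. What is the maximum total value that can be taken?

108 sci

Best selections within mass 15 and stock limits:
- 3×D: mass 12, value 108
- 1×A + 2×D: mass 12, value 93
- 1×C + 2×D: mass 14, value 85
Best: 108 sci.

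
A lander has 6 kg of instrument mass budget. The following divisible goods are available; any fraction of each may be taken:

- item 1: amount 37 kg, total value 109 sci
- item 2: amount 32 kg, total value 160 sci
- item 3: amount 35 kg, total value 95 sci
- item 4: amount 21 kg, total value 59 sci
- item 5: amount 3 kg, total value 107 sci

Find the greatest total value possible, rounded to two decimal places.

Take in order of value per unit:
- item 5 (107/3 per unit): all 3 → value 107, running total 107.00
- item 2 (160/32 per unit): 3 of 32 → value 3×160/32 = 15.0000, running total 122.00
Total 122.00.

122.00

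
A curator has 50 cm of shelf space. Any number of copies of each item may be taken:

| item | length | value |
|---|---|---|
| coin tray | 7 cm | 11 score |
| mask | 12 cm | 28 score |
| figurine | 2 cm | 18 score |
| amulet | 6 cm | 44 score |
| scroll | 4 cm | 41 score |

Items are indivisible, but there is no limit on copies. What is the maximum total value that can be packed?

Best value-per-unit is scroll at 41/4; filling with it alone gives 12×41 = 492.
Optimal mix: 1×figurine + 12×scroll → length 50, value 510.

510 score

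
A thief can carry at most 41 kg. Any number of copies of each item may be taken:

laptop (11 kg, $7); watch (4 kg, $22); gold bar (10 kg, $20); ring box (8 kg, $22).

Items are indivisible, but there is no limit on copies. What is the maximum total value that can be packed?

Best value-per-unit is watch at 22/4, and filling with it alone uses weight 10×4=40. No mix of the others beats 10×22 = 220.

$220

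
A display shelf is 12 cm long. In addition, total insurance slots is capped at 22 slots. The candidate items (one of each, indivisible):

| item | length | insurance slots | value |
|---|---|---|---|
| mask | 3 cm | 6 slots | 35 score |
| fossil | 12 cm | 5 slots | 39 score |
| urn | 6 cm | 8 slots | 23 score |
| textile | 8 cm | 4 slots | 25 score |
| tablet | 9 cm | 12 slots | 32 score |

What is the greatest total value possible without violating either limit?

Feasible sets respecting both limits:
- mask+tablet: length 12, insurance slots 18, value 67
- mask+textile: length 11, insurance slots 10, value 60
- mask+urn: length 9, insurance slots 14, value 58
Best: 67 score.

67 score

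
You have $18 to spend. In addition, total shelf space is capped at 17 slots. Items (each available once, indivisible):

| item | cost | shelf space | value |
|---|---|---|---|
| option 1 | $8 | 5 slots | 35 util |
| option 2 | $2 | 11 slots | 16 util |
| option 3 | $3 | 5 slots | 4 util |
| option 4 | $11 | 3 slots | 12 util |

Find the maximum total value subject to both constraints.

Feasible sets respecting both limits:
- option 1+option 2: cost 10, shelf space 16, value 51
- option 1+option 3: cost 11, shelf space 10, value 39
- option 1: cost 8, shelf space 5, value 35
Best: 51 util.

51 util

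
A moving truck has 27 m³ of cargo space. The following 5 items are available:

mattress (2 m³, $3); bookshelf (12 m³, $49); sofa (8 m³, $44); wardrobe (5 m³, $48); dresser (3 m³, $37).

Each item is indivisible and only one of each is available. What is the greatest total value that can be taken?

Check high-value combinations within 27 m³:
- mattress+bookshelf+sofa+wardrobe: volume 2+12+8+5=27, value 3+49+44+48=144
- bookshelf+sofa+wardrobe: volume 12+8+5=25, value 49+44+48=141
- mattress+bookshelf+wardrobe+dresser: volume 2+12+5+3=22, value 3+49+48+37=137
- bookshelf+wardrobe+dresser: volume 12+5+3=20, value 49+48+37=134
Best: $144.

$144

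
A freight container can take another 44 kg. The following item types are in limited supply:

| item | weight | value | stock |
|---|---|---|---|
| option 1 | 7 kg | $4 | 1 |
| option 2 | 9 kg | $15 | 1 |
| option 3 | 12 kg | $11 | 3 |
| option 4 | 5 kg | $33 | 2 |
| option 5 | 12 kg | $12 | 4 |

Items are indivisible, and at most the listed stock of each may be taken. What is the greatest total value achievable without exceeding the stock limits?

$105

Top feasible selections:
- 1×option 2 + 2×option 4 + 2×option 5: weight 43, value 105
- 1×option 2 + 1×option 3 + 2×option 4 + 1×option 5: weight 43, value 104
Best: $105.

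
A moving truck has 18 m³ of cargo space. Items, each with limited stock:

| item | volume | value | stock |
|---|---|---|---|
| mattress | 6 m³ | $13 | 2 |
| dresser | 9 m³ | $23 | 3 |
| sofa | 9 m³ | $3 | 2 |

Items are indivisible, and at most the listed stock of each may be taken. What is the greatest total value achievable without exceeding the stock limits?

Top feasible selections:
- 2×dresser: volume 18, value 46
- 1×mattress + 1×dresser: volume 15, value 36
Best: $46.

$46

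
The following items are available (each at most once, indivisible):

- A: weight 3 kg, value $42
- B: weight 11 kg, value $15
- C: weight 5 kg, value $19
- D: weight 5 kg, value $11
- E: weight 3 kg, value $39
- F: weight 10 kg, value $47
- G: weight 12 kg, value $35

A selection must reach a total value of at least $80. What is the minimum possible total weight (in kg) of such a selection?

6

Subsets with value ≥ 80, sorted by total weight:
- A+E: weight 6, value 81
- A+C+E: weight 11, value 100
- A+D+E: weight 11, value 92
- A+F: weight 13, value 89
Minimum weight: 6 kg.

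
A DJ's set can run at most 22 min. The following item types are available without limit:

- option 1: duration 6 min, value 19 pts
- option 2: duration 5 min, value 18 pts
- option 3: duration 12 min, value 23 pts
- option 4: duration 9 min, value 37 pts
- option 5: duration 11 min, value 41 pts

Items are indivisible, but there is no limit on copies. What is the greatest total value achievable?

82 pts

Best value-per-unit is option 4 at 37/9; filling with it alone gives 2×37 = 74.
Optimal mix: 2×option 5 → duration 22, value 82.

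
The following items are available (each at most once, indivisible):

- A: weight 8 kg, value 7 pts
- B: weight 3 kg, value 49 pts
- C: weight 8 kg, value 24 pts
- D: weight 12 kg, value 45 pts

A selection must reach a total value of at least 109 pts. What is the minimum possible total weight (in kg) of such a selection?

Subsets with value ≥ 109, sorted by total weight:
- B+C+D: weight 23, value 118
- A+B+C+D: weight 31, value 125
Minimum weight: 23 kg.

23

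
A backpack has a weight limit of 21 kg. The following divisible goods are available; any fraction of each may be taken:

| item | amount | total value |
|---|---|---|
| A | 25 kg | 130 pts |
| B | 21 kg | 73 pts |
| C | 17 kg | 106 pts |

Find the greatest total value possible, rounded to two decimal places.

126.80

Take in order of value per unit:
- C (106/17 per unit): all 17 → value 106, running total 106.00
- A (130/25 per unit): 4 of 25 → value 4×130/25 = 20.8000, running total 126.80
Total 126.80.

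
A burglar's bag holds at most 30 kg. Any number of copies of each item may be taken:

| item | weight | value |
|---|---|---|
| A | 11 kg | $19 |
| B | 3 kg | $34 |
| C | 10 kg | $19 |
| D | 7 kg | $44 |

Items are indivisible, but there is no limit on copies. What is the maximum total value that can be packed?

$340

Best value-per-unit is B at 34/3, and filling with it alone uses weight 10×3=30. No mix of the others beats 10×34 = 340.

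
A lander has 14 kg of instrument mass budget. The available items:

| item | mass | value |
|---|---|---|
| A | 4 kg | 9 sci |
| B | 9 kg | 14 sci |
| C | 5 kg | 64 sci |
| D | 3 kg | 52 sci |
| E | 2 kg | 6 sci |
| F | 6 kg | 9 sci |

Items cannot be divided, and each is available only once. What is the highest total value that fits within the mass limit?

Check high-value combinations within 14 kg:
- A+C+D+E: mass 4+5+3+2=14, value 9+64+52+6=131
- A+C+D: mass 4+5+3=12, value 9+64+52=125
- C+D+F: mass 5+3+6=14, value 64+52+9=125
- C+D+E: mass 5+3+2=10, value 64+52+6=122
Best: 131 sci.

131 sci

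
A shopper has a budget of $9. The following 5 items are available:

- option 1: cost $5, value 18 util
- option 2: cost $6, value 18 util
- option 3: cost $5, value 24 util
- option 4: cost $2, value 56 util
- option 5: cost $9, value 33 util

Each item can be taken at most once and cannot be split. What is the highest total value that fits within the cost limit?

80 util

Check high-value combinations within $9:
- option 3+option 4: cost 5+2=7, value 24+56=80
- option 1+option 4: cost 5+2=7, value 18+56=74
- option 2+option 4: cost 6+2=8, value 18+56=74
Best: 80 util.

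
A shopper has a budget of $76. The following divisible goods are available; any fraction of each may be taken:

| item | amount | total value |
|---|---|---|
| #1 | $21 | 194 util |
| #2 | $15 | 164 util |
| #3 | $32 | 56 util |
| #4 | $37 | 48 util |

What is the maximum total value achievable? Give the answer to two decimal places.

424.38

Take in order of value per unit:
- #2 (164/15 per unit): all 15 → value 164, running total 164.00
- #1 (194/21 per unit): all 21 → value 194, running total 358.00
- #3 (56/32 per unit): all 32 → value 56, running total 414.00
- #4 (48/37 per unit): 8 of 37 → value 8×48/37 = 10.3784, running total 424.38
Total 424.38.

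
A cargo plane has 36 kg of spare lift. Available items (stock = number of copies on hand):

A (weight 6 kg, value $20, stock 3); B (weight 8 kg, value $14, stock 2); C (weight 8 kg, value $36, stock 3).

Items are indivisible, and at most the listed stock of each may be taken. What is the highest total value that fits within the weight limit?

$148

Top feasible selections:
- 2×A + 3×C: weight 36, value 148
- 3×A + 2×C: weight 34, value 132
Best: $148.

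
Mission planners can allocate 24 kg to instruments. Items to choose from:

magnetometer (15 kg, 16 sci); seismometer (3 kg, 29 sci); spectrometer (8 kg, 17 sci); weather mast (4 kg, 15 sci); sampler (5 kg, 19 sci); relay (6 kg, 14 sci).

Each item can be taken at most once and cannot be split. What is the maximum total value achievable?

80 sci

Check high-value combinations within 24 kg:
- seismometer+spectrometer+weather mast+sampler: mass 3+8+4+5=20, value 29+17+15+19=80
- seismometer+spectrometer+sampler+relay: mass 3+8+5+6=22, value 29+17+19+14=79
- seismometer+weather mast+sampler+relay: mass 3+4+5+6=18, value 29+15+19+14=77
- seismometer+spectrometer+weather mast+relay: mass 3+8+4+6=21, value 29+17+15+14=75
- seismometer+spectrometer+sampler: mass 3+8+5=16, value 29+17+19=65
Best: 80 sci.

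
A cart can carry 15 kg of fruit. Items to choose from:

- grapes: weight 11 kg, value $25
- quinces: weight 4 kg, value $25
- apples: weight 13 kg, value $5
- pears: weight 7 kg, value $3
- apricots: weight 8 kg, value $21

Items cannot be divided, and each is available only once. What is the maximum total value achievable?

This is a 0/1 knapsack; check combinations near the capacity.
- grapes+quinces: weight 11+4=15, value 25+25=50
- quinces+apricots: weight 4+8=12, value 25+21=46
- quinces+pears: weight 4+7=11, value 25+3=28
Best: $50.

$50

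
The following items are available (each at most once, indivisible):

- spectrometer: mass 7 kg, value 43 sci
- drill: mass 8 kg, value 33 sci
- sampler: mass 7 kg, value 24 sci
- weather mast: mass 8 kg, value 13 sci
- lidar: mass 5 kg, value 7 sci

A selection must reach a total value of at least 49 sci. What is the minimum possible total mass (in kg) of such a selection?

12

Subsets with value ≥ 49, sorted by total mass:
- spectrometer+lidar: mass 12, value 50
- spectrometer+sampler: mass 14, value 67
- spectrometer+drill: mass 15, value 76
- drill+sampler: mass 15, value 57
Minimum mass: 12 kg.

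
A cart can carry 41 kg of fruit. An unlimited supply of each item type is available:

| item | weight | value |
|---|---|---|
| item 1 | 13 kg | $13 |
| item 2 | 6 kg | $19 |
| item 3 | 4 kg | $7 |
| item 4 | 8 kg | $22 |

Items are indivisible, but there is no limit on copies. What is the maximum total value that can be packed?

$121

Best value-per-unit is item 2 at 19/6; filling with it alone gives 6×19 = 114.
Optimal mix: 6×item 2 + 1×item 3 → weight 40, value 121.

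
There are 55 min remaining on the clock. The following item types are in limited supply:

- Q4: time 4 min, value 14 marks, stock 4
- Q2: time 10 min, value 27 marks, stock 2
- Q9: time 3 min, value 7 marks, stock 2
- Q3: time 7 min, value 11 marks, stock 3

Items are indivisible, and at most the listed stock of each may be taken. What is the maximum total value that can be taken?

Best selections within time 55 and stock limits:
- 4×Q4 + 2×Q2 + 1×Q9 + 2×Q3: time 53, value 139
- 4×Q4 + 2×Q2 + 2×Q9 + 1×Q3: time 49, value 135
Best: 139 marks.

139 marks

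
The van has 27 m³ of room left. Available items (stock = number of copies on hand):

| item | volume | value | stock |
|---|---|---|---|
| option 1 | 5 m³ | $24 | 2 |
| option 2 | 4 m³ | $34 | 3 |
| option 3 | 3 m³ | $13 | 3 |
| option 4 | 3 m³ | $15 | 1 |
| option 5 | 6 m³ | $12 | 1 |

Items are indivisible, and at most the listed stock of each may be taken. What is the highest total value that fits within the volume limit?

Top feasible selections:
- 1×option 1 + 3×option 2 + 2×option 3 + 1×option 4: volume 26, value 167
- 2×option 1 + 3×option 2 + 1×option 4: volume 25, value 165
- 1×option 1 + 3×option 2 + 3×option 3: volume 26, value 165
- 2×option 1 + 3×option 2 + 1×option 3: volume 25, value 163
Best: $167.

$167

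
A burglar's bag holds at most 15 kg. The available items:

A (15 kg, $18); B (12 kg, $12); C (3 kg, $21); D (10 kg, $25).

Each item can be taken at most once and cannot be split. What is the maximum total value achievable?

This is a 0/1 knapsack; check combinations near the capacity.
- C+D: weight 3+10=13, value 21+25=46
- B+C: weight 12+3=15, value 12+21=33
- D: weight 10, value 25
- C: weight 3, value 21
Best: $46.

$46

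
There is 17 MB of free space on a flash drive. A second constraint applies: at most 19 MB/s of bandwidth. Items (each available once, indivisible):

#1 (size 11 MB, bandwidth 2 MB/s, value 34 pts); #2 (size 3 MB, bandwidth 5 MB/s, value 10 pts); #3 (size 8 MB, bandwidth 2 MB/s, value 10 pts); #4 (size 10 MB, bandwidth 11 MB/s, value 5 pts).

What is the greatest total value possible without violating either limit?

44 pts

Feasible sets respecting both limits:
- #1+#2: size 14, bandwidth 7, value 44
- #1: size 11, bandwidth 2, value 34
- #2+#3: size 11, bandwidth 7, value 20
- #2+#4: size 13, bandwidth 16, value 15
Best: 44 pts.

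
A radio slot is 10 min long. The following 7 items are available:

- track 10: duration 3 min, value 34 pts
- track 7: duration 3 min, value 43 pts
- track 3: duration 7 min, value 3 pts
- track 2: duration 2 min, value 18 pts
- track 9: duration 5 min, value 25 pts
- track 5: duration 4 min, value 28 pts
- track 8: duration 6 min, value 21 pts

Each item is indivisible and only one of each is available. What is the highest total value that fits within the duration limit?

Check high-value combinations within 10 min:
- track 10+track 7+track 5: duration 3+3+4=10, value 34+43+28=105
- track 10+track 7+track 2: duration 3+3+2=8, value 34+43+18=95
- track 7+track 2+track 5: duration 3+2+4=9, value 43+18+28=89
- track 7+track 2+track 9: duration 3+2+5=10, value 43+18+25=86
Best: 105 pts.

105 pts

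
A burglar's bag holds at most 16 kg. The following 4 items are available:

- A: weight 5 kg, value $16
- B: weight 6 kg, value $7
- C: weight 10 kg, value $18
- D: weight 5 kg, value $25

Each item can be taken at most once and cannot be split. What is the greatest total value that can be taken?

$48

Check high-value combinations within 16 kg:
- A+B+D: weight 5+6+5=16, value 16+7+25=48
- C+D: weight 10+5=15, value 18+25=43
- A+D: weight 5+5=10, value 16+25=41
Best: $48.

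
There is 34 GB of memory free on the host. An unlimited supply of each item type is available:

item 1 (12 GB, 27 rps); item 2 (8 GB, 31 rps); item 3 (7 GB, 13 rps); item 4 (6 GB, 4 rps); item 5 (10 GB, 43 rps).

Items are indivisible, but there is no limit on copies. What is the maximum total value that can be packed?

Best value-per-unit is item 5 at 43/10; filling with it alone gives 3×43 = 129.
Optimal mix: 3×item 2 + 1×item 5 → memory 34, value 136.

136 rps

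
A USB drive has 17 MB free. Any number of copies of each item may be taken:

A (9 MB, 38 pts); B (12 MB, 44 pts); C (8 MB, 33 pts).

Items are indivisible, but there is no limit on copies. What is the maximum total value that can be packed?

Best value-per-unit is A at 38/9; filling with it alone gives 1×38 = 38.
Optimal mix: 1×A + 1×C → size 17, value 71.

71 pts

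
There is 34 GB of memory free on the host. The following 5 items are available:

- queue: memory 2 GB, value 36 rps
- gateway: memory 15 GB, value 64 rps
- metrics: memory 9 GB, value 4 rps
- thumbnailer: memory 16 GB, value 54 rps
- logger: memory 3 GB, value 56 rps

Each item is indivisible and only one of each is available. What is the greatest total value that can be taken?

174 rps

Check high-value combinations within 34 GB:
- gateway+thumbnailer+logger: memory 15+16+3=34, value 64+54+56=174
- queue+gateway+metrics+logger: memory 2+15+9+3=29, value 36+64+4+56=160
- queue+gateway+logger: memory 2+15+3=20, value 36+64+56=156
Best: 174 rps.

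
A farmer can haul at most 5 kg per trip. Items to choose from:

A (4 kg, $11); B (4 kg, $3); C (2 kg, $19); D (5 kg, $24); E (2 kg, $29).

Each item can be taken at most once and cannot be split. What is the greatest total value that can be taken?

$48

Check high-value combinations within 5 kg:
- C+E: weight 2+2=4, value 19+29=48
- E: weight 2, value 29
- D: weight 5, value 24
- C: weight 2, value 19
- A: weight 4, value 11
Best: $48.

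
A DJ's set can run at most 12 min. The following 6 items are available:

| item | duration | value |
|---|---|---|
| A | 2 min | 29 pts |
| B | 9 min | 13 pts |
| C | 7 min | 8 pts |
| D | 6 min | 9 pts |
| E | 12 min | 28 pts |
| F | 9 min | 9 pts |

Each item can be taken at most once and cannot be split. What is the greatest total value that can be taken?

Check high-value combinations within 12 min:
- A+B: duration 2+9=11, value 29+13=42
- A+D: duration 2+6=8, value 29+9=38
- A+F: duration 2+9=11, value 29+9=38
- A+C: duration 2+7=9, value 29+8=37
- A: duration 2, value 29
Best: 42 pts.

42 pts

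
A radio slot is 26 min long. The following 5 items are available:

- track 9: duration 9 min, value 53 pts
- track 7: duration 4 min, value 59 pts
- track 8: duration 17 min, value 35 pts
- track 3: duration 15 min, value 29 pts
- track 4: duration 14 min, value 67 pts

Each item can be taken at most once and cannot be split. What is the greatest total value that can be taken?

Check high-value combinations within 26 min:
- track 7+track 4: duration 4+14=18, value 59+67=126
- track 9+track 4: duration 9+14=23, value 53+67=120
- track 9+track 7: duration 9+4=13, value 53+59=112
Best: 126 pts.

126 pts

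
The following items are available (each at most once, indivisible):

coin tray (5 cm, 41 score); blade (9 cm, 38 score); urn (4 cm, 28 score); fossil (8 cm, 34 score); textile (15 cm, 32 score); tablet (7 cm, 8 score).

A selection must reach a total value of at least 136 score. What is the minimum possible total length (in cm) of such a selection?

26

Subsets with value ≥ 136, sorted by total length:
- coin tray+blade+urn+fossil: length 26, value 141
- coin tray+blade+urn+fossil+tablet: length 33, value 149
- coin tray+blade+urn+textile: length 33, value 139
Minimum length: 26 cm.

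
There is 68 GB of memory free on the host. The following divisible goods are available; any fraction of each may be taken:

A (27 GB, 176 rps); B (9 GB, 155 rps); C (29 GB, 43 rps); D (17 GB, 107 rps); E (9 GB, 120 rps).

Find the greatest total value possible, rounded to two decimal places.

566.90

Take in order of value per unit:
- B (155/9 per unit): all 9 → value 155, running total 155.00
- E (120/9 per unit): all 9 → value 120, running total 275.00
- A (176/27 per unit): all 27 → value 176, running total 451.00
- D (107/17 per unit): all 17 → value 107, running total 558.00
- C (43/29 per unit): 6 of 29 → value 6×43/29 = 8.8966, running total 566.90
Total 566.90.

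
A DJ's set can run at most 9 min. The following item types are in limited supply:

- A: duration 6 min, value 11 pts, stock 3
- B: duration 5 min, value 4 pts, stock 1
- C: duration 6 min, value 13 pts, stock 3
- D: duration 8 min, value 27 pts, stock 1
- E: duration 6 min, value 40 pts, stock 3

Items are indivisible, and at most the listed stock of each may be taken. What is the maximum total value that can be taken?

40 pts

Best selections within duration 9 and stock limits:
- 1×E: duration 6, value 40
- 1×D: duration 8, value 27
Best: 40 pts.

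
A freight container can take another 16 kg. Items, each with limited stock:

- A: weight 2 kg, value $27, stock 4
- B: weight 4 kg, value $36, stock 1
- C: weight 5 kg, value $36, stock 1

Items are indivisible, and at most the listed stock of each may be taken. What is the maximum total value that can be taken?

Top feasible selections:
- 3×A + 1×B + 1×C: weight 15, value 153
- 4×A + 1×B: weight 12, value 144
- 4×A + 1×C: weight 13, value 144
Best: $153.

$153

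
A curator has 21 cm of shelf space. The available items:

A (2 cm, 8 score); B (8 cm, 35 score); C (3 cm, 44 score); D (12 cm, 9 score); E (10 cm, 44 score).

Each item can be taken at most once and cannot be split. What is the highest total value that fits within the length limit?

Check high-value combinations within 21 cm:
- B+C+E: length 8+3+10=21, value 35+44+44=123
- A+C+E: length 2+3+10=15, value 8+44+44=96
- C+E: length 3+10=13, value 44+44=88
- A+B+C: length 2+8+3=13, value 8+35+44=87
- A+B+E: length 2+8+10=20, value 8+35+44=87
Best: 123 score.

123 score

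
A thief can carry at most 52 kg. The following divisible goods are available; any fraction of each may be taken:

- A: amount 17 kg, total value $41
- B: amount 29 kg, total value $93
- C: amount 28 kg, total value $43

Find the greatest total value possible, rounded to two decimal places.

143.21

Take in order of value per unit:
- B (93/29 per unit): all 29 → value 93, running total 93.00
- A (41/17 per unit): all 17 → value 41, running total 134.00
- C (43/28 per unit): 6 of 28 → value 6×43/28 = 9.2143, running total 143.21
Total 143.21.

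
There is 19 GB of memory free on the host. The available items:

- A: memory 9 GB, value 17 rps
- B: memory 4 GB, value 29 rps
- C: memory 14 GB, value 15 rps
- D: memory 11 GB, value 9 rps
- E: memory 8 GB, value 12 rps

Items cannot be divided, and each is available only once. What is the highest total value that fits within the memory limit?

46 rps

Check high-value combinations within 19 GB:
- A+B: memory 9+4=13, value 17+29=46
- B+C: memory 4+14=18, value 29+15=44
- B+E: memory 4+8=12, value 29+12=41
- B+D: memory 4+11=15, value 29+9=38
Best: 46 rps.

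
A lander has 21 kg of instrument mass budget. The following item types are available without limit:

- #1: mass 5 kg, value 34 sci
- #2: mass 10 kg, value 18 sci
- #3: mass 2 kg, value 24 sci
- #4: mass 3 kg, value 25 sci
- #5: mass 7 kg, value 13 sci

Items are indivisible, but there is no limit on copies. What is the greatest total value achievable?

241 sci

Best value-per-unit is #3 at 24/2; filling with it alone gives 10×24 = 240.
Optimal mix: 9×#3 + 1×#4 → mass 21, value 241.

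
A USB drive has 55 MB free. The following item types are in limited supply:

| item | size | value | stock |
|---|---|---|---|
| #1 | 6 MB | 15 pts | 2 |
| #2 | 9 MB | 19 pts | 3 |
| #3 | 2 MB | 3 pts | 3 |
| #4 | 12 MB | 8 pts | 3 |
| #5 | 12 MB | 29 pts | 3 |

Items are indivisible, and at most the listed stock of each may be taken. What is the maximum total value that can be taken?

Best selections within size 55 and stock limits:
- 1×#1 + 1×#2 + 2×#3 + 3×#5: size 55, value 127
- 2×#1 + 3×#3 + 3×#5: size 54, value 126
- 2×#1 + 2×#2 + 2×#5: size 54, value 126
- 2×#2 + 3×#5: size 54, value 125
Best: 127 pts.

127 pts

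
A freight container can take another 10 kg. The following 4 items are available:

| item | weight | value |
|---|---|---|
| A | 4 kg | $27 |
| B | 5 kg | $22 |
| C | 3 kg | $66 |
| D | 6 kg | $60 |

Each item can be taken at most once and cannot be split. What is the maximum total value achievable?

$126

Check high-value combinations within 10 kg:
- C+D: weight 3+6=9, value 66+60=126
- A+C: weight 4+3=7, value 27+66=93
- B+C: weight 5+3=8, value 22+66=88
Best: $126.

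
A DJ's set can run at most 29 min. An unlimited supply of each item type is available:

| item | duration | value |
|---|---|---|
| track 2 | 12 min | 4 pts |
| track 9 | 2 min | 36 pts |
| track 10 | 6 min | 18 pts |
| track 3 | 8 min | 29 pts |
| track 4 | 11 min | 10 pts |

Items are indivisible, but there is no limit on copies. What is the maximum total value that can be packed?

504 pts

Best value-per-unit is track 9 at 36/2, and filling with it alone uses duration 14×2=28. No mix of the others beats 14×36 = 504.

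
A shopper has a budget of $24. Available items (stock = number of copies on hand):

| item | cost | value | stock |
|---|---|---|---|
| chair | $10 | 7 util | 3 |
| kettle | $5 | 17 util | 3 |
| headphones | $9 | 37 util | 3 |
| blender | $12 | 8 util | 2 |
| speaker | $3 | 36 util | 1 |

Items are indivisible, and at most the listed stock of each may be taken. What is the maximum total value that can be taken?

Best selections within cost 24 and stock limits:
- 2×headphones + 1×speaker: cost 21, value 110
- 2×kettle + 1×headphones + 1×speaker: cost 22, value 107
- 1×kettle + 2×headphones: cost 23, value 91
- 1×kettle + 1×headphones + 1×speaker: cost 17, value 90
Best: 110 util.

110 util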